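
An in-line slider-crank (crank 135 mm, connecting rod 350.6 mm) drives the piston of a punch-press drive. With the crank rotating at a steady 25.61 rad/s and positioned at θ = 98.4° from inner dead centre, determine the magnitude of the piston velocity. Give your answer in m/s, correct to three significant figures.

3.21

ω = 25.61 rad/s
For an in-line slider-crank, x = r cosθ + √(L² − r² sin²θ), so v = −rω sinθ·[1 + r cosθ/√(L² − r² sin²θ)].
With r = 0.135 m, L = 0.3506 m, θ = 98.4°: √(L² − r² sin²θ) = 0.32417 m.
v = −0.135·25.61·0.98927·[1 + 0.135·-0.14608/0.32417] = -3.2122 m/s.
|v| = 3.2122 m/s.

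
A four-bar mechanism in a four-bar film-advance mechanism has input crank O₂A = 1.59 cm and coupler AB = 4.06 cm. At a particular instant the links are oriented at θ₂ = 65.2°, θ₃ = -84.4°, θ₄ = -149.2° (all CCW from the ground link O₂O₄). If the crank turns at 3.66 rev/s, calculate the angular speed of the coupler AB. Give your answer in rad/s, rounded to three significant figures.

5.62

ω₂ = 23 rad/s (from 3.66 rev/s).
Differentiating the loop-closure r₂e^{iθ₂}+r₃e^{iθ₃}=r₁+r₄e^{iθ₄} gives r₂ω₂e^{iθ₂}+r₃ω₃e^{iθ₃}=r₄ω₄e^{iθ₄}.
Eliminating the other unknown: ω₃ = r₂ω₂ sin(θ₄−θ₂) / [r₃ sin(θ₃−θ₄)].
Numerator sine = +0.56497; denominator sine = +0.90483.
Result = 0.0159·23·(+0.56497) / (0.0406·(+0.90483)) = +5.6233 rad/s; magnitude 5.6233 rad/s.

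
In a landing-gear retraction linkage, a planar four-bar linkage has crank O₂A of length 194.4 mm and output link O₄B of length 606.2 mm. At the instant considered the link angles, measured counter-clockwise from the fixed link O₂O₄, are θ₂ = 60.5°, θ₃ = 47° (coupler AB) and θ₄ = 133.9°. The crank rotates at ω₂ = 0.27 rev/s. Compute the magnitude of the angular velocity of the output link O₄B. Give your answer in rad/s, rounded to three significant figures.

0.127

ω₂ = 1.696 rad/s (from 0.27 rev/s).
Differentiating the loop-closure r₂e^{iθ₂}+r₃e^{iθ₃}=r₁+r₄e^{iθ₄} gives r₂ω₂e^{iθ₂}+r₃ω₃e^{iθ₃}=r₄ω₄e^{iθ₄}.
Eliminating the other unknown: ω₄ = r₂ω₂ sin(θ₂−θ₃) / [r₄ sin(θ₄−θ₃)].
Numerator sine = +0.23345; denominator sine = +0.99854.
Result = 0.1944·1.696·(+0.23345) / (0.6062·(+0.99854)) = +0.12719 rad/s; magnitude 0.12719 rad/s.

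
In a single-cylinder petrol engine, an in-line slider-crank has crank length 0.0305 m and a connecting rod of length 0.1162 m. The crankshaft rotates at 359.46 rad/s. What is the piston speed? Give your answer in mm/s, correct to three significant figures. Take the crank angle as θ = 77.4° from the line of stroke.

ω = 359.5 rad/s
For an in-line slider-crank, x = r cosθ + √(L² − r² sin²θ), so v = −rω sinθ·[1 + r cosθ/√(L² − r² sin²θ)].
With r = 0.0305 m, L = 0.1162 m, θ = 77.4°: √(L² − r² sin²θ) = 0.11232 m.
v = −0.0305·359.5·0.97592·[1 + 0.0305·0.21814/0.11232] = -11.333 m/s.
|v| = 11.333 m/s = 11333 mm/s.

11300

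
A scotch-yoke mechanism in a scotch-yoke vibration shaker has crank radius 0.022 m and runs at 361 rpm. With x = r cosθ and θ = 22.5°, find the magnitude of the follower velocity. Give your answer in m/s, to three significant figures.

ω = 37.8 rad/s (from 361 rpm).
x = r cosθ ⇒ ẋ = −rω sinθ.
|v| = rω|sinθ| = 0.022·37.8·|sin 22.5°| = 0.31827 m/s.

0.318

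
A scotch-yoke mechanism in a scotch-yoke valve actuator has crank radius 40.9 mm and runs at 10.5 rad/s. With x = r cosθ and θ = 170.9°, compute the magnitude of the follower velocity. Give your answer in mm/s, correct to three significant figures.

67.9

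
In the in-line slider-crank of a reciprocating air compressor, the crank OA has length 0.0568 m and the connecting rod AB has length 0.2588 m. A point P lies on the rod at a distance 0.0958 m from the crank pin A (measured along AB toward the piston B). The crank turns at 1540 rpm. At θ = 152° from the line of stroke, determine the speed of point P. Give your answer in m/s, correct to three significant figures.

6.47

ω = 161.3 rad/s.  Crank-pin speed |V_A| = rω = 9.16 m/s, perpendicular to OA.
Rod angle: sinφ = −(r/L) sinθ ⇒ φ = -5.914°; ω_rod = −rω cosθ/√(L²−r²sin²θ) = +31.419 rad/s.
V_P = V_A + ω_rod × AP, with AP = 0.0958 m along the rod.
Components: V_Px = −rω sinθ − a·ω_rod·sinφ = -3.9903 m/s;  V_Py = rω cosθ + a·ω_rod·cosφ = -5.094 m/s.
|V_P| = √(V_Px² + V_Py²) = 6.4707 m/s.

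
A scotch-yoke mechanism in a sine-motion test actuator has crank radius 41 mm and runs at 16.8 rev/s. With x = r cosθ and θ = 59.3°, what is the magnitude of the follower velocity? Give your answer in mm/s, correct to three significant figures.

3720

ω = 105.6 rad/s (from 16.8 rev/s).
x = r cosθ ⇒ ẋ = −rω sinθ.
|v| = rω|sinθ| = 0.041·105.6·|sin 59.3°| = 3.7213 m/s = 3721.3 mm/s.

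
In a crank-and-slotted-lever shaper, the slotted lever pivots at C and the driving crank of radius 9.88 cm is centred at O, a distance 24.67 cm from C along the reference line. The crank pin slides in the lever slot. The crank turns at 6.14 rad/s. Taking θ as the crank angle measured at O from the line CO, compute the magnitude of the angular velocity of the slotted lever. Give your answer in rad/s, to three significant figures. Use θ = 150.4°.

ω = 6.14 rad/s
Crank pin A relative to C: A = (d + r cosθ, r sinθ); lever angle φ = atan2(r sinθ, d + r cosθ).
Differentiating tanφ: φ̇ = rω(d cosθ + r)/(d² + r² + 2dr cosθ).
d² + r² + 2dr cosθ = |CA|² = 0.0282363 m²;  d cosθ + r = -0.1157 m.
|ω_lever| = |0.0988·6.14·-0.1157| / 0.0282363 = 2.4858 rad/s.

2.49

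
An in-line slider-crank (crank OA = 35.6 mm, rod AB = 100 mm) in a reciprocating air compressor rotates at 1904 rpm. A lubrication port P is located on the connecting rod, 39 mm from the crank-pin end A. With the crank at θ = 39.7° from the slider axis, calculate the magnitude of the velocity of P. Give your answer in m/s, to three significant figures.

ω = 199.4 rad/s.  Crank-pin speed |V_A| = rω = 7.0982 m/s, perpendicular to OA.
Rod angle: sinφ = −(r/L) sinθ ⇒ φ = -13.144°; ω_rod = −rω cosθ/√(L²−r²sin²θ) = -56.082 rad/s.
V_P = V_A + ω_rod × AP, with AP = 0.039 m along the rod.
Components: V_Px = −rω sinθ − a·ω_rod·sinφ = -5.0314 m/s;  V_Py = rω cosθ + a·ω_rod·cosφ = +3.3314 m/s.
|V_P| = √(V_Px² + V_Py²) = 6.0344 m/s.

6.03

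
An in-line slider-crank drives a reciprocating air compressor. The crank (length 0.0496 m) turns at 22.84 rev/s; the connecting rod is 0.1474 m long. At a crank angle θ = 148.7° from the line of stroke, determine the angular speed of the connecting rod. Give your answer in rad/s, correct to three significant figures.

ω = 143.5 rad/s (converted from 22.84 rev/s).
The rod makes angle φ with the slider axis where L sinφ = r sinθ; differentiating, L cosφ·φ̇ = r ω cosθ.
L cosφ = √(L² − r² sin²θ) = 0.14513 m.
|ω_rod| = r ω |cosθ| / √(L² − r² sin²θ) = 0.0496·143.5·0.85446/0.14513 = 41.907 rad/s.

41.9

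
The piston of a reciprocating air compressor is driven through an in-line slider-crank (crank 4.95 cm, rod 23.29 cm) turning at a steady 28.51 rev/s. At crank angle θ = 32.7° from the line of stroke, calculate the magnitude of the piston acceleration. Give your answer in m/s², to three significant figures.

ω = 2π·28.5 = 179.1 rad/s
x(θ) = r cosθ + √(L² − r² sin²θ); with ω constant, a = ω²·d²x/dθ².
d²x/dθ² = −r cosθ − r²(cos2θ)/√u − r⁴ sin²2θ/(4u^{3/2}),  u = L² − r² sin²θ = 0.0535273 m².
Substituting r = 0.0495 m, L = 0.2329 m, θ = 32.7°: d²x/dθ² = -0.046164 m.
a = ω²·d²x/dθ² = (179.1)²·(-0.046164) = -1481.3 m/s²;  |a| = 1481.3 m/s².

1480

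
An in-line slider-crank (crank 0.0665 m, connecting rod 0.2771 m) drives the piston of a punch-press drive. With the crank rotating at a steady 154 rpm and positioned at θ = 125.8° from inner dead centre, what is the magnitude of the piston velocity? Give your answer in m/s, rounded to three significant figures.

0.745

ω = 2π·154/60 = 16.13 rad/s
For an in-line slider-crank, x = r cosθ + √(L² − r² sin²θ), so v = −rω sinθ·[1 + r cosθ/√(L² − r² sin²θ)].
With r = 0.0665 m, L = 0.2771 m, θ = 125.8°: √(L² − r² sin²θ) = 0.2718 m.
v = −0.0665·16.13·0.81106·[1 + 0.0665·-0.58496/0.2718] = -0.74533 m/s.
|v| = 0.74533 m/s.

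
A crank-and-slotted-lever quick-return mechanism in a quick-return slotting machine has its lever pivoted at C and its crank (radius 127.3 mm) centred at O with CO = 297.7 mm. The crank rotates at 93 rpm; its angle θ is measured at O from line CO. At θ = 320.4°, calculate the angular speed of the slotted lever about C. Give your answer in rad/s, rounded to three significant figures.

ω = 9.739 rad/s (from 93 rpm).
Crank pin A relative to C: A = (d + r cosθ, r sinθ); lever angle φ = atan2(r sinθ, d + r cosθ).
Differentiating tanφ: φ̇ = rω(d cosθ + r)/(d² + r² + 2dr cosθ).
d² + r² + 2dr cosθ = |CA|² = 0.163231 m²;  d cosθ + r = +0.35668 m.
|ω_lever| = |0.1273·9.739·+0.35668| / 0.163231 = 2.7091 rad/s.

2.71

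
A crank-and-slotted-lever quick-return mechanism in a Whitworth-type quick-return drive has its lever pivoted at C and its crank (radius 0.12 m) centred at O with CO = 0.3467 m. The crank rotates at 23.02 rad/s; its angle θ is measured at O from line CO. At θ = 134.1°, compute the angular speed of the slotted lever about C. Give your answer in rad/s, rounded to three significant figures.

4.37

ω = 23.02 rad/s
Crank pin A relative to C: A = (d + r cosθ, r sinθ); lever angle φ = atan2(r sinθ, d + r cosθ).
Differentiating tanφ: φ̇ = rω(d cosθ + r)/(d² + r² + 2dr cosθ).
d² + r² + 2dr cosθ = |CA|² = 0.0766954 m²;  d cosθ + r = -0.12127 m.
|ω_lever| = |0.12·23.02·-0.12127| / 0.0766954 = 4.368 rad/s.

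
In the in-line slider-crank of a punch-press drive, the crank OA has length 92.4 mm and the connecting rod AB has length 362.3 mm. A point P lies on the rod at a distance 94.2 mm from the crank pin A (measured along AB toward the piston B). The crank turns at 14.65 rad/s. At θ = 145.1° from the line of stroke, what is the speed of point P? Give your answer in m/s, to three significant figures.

ω = 14.65 rad/s.  Crank-pin speed |V_A| = rω = 1.3537 m/s, perpendicular to OA.
Rod angle: sinφ = −(r/L) sinθ ⇒ φ = -8.390°; ω_rod = −rω cosθ/√(L²−r²sin²θ) = +3.0975 rad/s.
V_P = V_A + ω_rod × AP, with AP = 0.0942 m along the rod.
Components: V_Px = −rω sinθ − a·ω_rod·sinφ = -0.73191 m/s;  V_Py = rω cosθ + a·ω_rod·cosφ = -0.82155 m/s.
|V_P| = √(V_Px² + V_Py²) = 1.1003 m/s.

1.10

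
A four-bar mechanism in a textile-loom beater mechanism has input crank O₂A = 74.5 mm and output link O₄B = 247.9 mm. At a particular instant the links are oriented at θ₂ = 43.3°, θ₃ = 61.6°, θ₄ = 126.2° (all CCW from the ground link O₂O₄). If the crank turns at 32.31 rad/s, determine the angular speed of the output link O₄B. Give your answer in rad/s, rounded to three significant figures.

ω₂ = 32.31 rad/s
Differentiating the loop-closure r₂e^{iθ₂}+r₃e^{iθ₃}=r₁+r₄e^{iθ₄} gives r₂ω₂e^{iθ₂}+r₃ω₃e^{iθ₃}=r₄ω₄e^{iθ₄}.
Eliminating the other unknown: ω₄ = r₂ω₂ sin(θ₂−θ₃) / [r₄ sin(θ₄−θ₃)].
Numerator sine = -0.31399; denominator sine = +0.90334.
Result = 0.0745·32.31·(-0.31399) / (0.2479·(+0.90334)) = -3.3751 rad/s; magnitude 3.3751 rad/s.

3.38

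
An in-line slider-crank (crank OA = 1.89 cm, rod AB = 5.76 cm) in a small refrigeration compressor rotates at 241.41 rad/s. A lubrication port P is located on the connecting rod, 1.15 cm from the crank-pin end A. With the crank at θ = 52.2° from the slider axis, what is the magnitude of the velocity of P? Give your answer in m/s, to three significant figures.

ω = 241.4 rad/s.  Crank-pin speed |V_A| = rω = 4.5626 m/s, perpendicular to OA.
Rod angle: sinφ = −(r/L) sinθ ⇒ φ = -15.027°; ω_rod = −rω cosθ/√(L²−r²sin²θ) = -50.269 rad/s.
V_P = V_A + ω_rod × AP, with AP = 0.0115 m along the rod.
Components: V_Px = −rω sinθ − a·ω_rod·sinφ = -3.7551 m/s;  V_Py = rω cosθ + a·ω_rod·cosφ = +2.2382 m/s.
|V_P| = √(V_Px² + V_Py²) = 4.3715 m/s.

4.37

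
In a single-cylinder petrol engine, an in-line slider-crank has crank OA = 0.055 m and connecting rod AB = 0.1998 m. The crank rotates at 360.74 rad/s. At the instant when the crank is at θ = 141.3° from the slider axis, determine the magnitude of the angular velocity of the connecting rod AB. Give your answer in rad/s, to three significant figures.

78.7

ω = 360.7 rad/s
The rod makes angle φ with the slider axis where L sinφ = r sinθ; differentiating, L cosφ·φ̇ = r ω cosθ.
L cosφ = √(L² − r² sin²θ) = 0.19682 m.
|ω_rod| = r ω |cosθ| / √(L² − r² sin²θ) = 0.055·360.7·0.78043/0.19682 = 78.673 rad/s.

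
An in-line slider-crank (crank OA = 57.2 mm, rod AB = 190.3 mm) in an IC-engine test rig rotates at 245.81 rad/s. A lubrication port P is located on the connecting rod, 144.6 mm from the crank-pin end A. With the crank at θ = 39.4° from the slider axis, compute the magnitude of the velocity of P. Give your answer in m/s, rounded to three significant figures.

10.8

ω = 245.8 rad/s.  Crank-pin speed |V_A| = rω = 14.06 m/s, perpendicular to OA.
Rod angle: sinφ = −(r/L) sinθ ⇒ φ = -10.999°; ω_rod = −rω cosθ/√(L²−r²sin²θ) = -58.162 rad/s.
V_P = V_A + ω_rod × AP, with AP = 0.1446 m along the rod.
Components: V_Px = −rω sinθ − a·ω_rod·sinφ = -10.529 m/s;  V_Py = rω cosθ + a·ω_rod·cosφ = +2.6092 m/s.
|V_P| = √(V_Px² + V_Py²) = 10.848 m/s.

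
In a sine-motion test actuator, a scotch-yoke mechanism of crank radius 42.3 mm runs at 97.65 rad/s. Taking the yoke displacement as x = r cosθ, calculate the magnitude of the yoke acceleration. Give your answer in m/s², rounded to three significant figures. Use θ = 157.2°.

372

ω = 97.65 rad/s
x = r cosθ ⇒ ẍ = −rω² cosθ (ω constant).
|a| = rω²|cosθ| = 0.0423·(97.65)²·|cos 157.2°| = 371.84 m/s².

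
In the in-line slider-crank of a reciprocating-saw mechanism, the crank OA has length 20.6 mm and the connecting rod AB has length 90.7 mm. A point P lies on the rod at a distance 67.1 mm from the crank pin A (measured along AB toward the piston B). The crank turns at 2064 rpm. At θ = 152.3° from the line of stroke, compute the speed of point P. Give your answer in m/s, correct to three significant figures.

ω = 216.1 rad/s.  Crank-pin speed |V_A| = rω = 4.4525 m/s, perpendicular to OA.
Rod angle: sinφ = −(r/L) sinθ ⇒ φ = -6.060°; ω_rod = −rω cosθ/√(L²−r²sin²θ) = +43.709 rad/s.
V_P = V_A + ω_rod × AP, with AP = 0.0671 m along the rod.
Components: V_Px = −rω sinθ − a·ω_rod·sinφ = -1.7601 m/s;  V_Py = rω cosθ + a·ω_rod·cosφ = -1.0258 m/s.
|V_P| = √(V_Px² + V_Py²) = 2.0372 m/s.

2.04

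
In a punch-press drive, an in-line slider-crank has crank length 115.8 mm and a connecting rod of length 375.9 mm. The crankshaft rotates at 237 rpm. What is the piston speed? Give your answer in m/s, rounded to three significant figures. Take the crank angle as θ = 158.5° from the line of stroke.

ω = 2π·237/60 = 24.82 rad/s
For an in-line slider-crank, x = r cosθ + √(L² − r² sin²θ), so v = −rω sinθ·[1 + r cosθ/√(L² − r² sin²θ)].
With r = 0.1158 m, L = 0.3759 m, θ = 158.5°: √(L² − r² sin²θ) = 0.3735 m.
v = −0.1158·24.82·0.36650·[1 + 0.1158·-0.93042/0.3735] = -0.74947 m/s.
|v| = 0.74947 m/s.

0.749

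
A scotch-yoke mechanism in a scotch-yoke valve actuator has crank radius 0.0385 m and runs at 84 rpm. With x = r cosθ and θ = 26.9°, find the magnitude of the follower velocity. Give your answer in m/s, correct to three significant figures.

ω = 8.796 rad/s (from 84 rpm).
x = r cosθ ⇒ ẋ = −rω sinθ.
|v| = rω|sinθ| = 0.0385·8.796·|sin 26.9°| = 0.15322 m/s.

0.153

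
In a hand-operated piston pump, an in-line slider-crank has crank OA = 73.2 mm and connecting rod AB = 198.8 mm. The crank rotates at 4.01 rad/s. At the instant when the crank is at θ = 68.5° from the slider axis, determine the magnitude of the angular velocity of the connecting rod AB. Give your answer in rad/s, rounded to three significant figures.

0.576

ω = 4.01 rad/s
The rod makes angle φ with the slider axis where L sinφ = r sinθ; differentiating, L cosφ·φ̇ = r ω cosθ.
L cosφ = √(L² − r² sin²θ) = 0.18677 m.
|ω_rod| = r ω |cosθ| / √(L² − r² sin²θ) = 0.0732·4.01·0.36650/0.18677 = 0.576 rad/s.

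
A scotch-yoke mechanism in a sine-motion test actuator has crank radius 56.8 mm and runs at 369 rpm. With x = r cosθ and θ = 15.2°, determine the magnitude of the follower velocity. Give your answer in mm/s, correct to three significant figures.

575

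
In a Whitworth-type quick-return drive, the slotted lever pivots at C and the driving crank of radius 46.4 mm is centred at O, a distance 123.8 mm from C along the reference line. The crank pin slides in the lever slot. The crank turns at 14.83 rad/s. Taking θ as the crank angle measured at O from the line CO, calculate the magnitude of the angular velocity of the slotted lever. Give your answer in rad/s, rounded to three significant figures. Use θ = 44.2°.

ω = 14.83 rad/s
Crank pin A relative to C: A = (d + r cosθ, r sinθ); lever angle φ = atan2(r sinθ, d + r cosθ).
Differentiating tanφ: φ̇ = rω(d cosθ + r)/(d² + r² + 2dr cosθ).
d² + r² + 2dr cosθ = |CA|² = 0.0257157 m²;  d cosθ + r = +0.13515 m.
|ω_lever| = |0.0464·14.83·+0.13515| / 0.0257157 = 3.6165 rad/s.

3.62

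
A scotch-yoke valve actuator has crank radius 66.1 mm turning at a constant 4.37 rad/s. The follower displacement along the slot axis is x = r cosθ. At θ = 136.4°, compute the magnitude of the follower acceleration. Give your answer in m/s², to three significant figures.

0.914

ω = 4.37 rad/s
x = r cosθ ⇒ ẍ = −rω² cosθ (ω constant).
|a| = rω²|cosθ| = 0.0661·(4.37)²·|cos 136.4°| = 0.91413 m/s².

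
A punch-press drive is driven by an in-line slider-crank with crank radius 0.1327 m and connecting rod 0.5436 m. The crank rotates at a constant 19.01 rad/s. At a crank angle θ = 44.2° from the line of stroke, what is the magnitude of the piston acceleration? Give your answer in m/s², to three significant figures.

ω = 19.01 rad/s
x(θ) = r cosθ + √(L² − r² sin²θ); with ω constant, a = ω²·d²x/dθ².
d²x/dθ² = −r cosθ − r²(cos2θ)/√u − r⁴ sin²2θ/(4u^{3/2}),  u = L² − r² sin²θ = 0.286942 m².
Substituting r = 0.1327 m, L = 0.5436 m, θ = 44.2°: d²x/dθ² = -0.096556 m.
a = ω²·d²x/dθ² = (19.01)²·(-0.096556) = -34.893 m/s²;  |a| = 34.893 m/s².

34.9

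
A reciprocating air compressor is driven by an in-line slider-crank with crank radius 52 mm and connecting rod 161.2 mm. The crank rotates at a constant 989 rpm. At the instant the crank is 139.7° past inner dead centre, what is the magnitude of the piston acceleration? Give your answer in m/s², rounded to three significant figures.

390

ω = 2π·989/60 = 103.6 rad/s
x(θ) = r cosθ + √(L² − r² sin²θ); with ω constant, a = ω²·d²x/dθ².
d²x/dθ² = −r cosθ − r²(cos2θ)/√u − r⁴ sin²2θ/(4u^{3/2}),  u = L² − r² sin²θ = 0.0248543 m².
Substituting r = 0.052 m, L = 0.1612 m, θ = 139.7°: d²x/dθ² = +0.036403 m.
a = ω²·d²x/dθ² = (103.6)²·(+0.036403) = +390.47 m/s²;  |a| = 390.47 m/s².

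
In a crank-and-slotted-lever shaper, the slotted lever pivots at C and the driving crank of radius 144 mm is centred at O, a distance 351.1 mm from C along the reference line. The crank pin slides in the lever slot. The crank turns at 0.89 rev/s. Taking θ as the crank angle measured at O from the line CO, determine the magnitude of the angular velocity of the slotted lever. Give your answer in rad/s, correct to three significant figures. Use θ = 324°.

1.53

ω = 5.592 rad/s (from 0.89 rev/s).
Crank pin A relative to C: A = (d + r cosθ, r sinθ); lever angle φ = atan2(r sinθ, d + r cosθ).
Differentiating tanφ: φ̇ = rω(d cosθ + r)/(d² + r² + 2dr cosθ).
d² + r² + 2dr cosθ = |CA|² = 0.225812 m²;  d cosθ + r = +0.42805 m.
|ω_lever| = |0.144·5.592·+0.42805| / 0.225812 = 1.5264 rad/s.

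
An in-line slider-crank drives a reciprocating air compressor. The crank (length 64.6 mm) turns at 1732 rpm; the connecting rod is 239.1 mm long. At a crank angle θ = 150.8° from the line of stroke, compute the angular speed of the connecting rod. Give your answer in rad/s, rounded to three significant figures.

ω = 181.4 rad/s (converted from 1732 rpm).
The rod makes angle φ with the slider axis where L sinφ = r sinθ; differentiating, L cosφ·φ̇ = r ω cosθ.
L cosφ = √(L² − r² sin²θ) = 0.23701 m.
|ω_rod| = r ω |cosθ| / √(L² − r² sin²θ) = 0.0646·181.4·0.87292/0.23701 = 43.153 rad/s.

43.2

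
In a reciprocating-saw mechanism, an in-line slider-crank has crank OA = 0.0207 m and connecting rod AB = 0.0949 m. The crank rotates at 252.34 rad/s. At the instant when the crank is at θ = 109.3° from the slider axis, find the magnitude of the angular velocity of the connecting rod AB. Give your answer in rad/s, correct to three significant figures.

ω = 252.3 rad/s
The rod makes angle φ with the slider axis where L sinφ = r sinθ; differentiating, L cosφ·φ̇ = r ω cosθ.
L cosφ = √(L² − r² sin²θ) = 0.092867 m.
|ω_rod| = r ω |cosθ| / √(L² − r² sin²θ) = 0.0207·252.3·0.33051/0.092867 = 18.59 rad/s.

18.6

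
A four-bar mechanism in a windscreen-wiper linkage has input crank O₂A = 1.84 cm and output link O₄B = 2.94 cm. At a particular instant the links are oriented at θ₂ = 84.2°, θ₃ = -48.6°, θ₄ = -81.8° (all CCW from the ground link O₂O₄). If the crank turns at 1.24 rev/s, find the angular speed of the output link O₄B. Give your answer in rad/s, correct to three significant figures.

ω₂ = 7.791 rad/s (from 1.24 rev/s).
Differentiating the loop-closure r₂e^{iθ₂}+r₃e^{iθ₃}=r₁+r₄e^{iθ₄} gives r₂ω₂e^{iθ₂}+r₃ω₃e^{iθ₃}=r₄ω₄e^{iθ₄}.
Eliminating the other unknown: ω₄ = r₂ω₂ sin(θ₂−θ₃) / [r₄ sin(θ₄−θ₃)].
Numerator sine = +0.73373; denominator sine = -0.54756.
Result = 0.0184·7.791·(+0.73373) / (0.0294·(-0.54756)) = -6.5339 rad/s; magnitude 6.5339 rad/s.

6.53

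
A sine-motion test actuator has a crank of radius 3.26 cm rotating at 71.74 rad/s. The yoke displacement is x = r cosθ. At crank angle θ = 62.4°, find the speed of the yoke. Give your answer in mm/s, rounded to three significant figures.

ω = 71.74 rad/s
x = r cosθ ⇒ ẋ = −rω sinθ.
|v| = rω|sinθ| = 0.0326·71.74·|sin 62.4°| = 2.0726 m/s = 2072.6 mm/s.

2070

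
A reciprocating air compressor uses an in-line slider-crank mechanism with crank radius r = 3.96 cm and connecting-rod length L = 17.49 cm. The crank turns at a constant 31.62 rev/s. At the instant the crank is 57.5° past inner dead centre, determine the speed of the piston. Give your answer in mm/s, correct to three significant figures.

7460

ω = 2π·31.6 = 198.7 rad/s
For an in-line slider-crank, x = r cosθ + √(L² − r² sin²θ), so v = −rω sinθ·[1 + r cosθ/√(L² − r² sin²θ)].
With r = 0.0396 m, L = 0.1749 m, θ = 57.5°: √(L² − r² sin²θ) = 0.17168 m.
v = −0.0396·198.7·0.84339·[1 + 0.0396·0.53730/0.17168] = -7.4577 m/s.
|v| = 7.4577 m/s = 7457.7 mm/s.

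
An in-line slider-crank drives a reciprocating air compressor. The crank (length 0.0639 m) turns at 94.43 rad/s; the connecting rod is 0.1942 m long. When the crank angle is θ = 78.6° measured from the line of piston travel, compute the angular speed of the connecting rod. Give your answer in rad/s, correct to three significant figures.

6.49

ω = 94.43 rad/s
The rod makes angle φ with the slider axis where L sinφ = r sinθ; differentiating, L cosφ·φ̇ = r ω cosθ.
L cosφ = √(L² − r² sin²θ) = 0.18382 m.
|ω_rod| = r ω |cosθ| / √(L² − r² sin²θ) = 0.0639·94.43·0.19766/0.18382 = 6.4883 rad/s.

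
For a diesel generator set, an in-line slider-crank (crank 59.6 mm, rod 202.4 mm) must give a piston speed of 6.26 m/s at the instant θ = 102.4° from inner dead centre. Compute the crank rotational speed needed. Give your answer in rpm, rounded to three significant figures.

1100

For an in-line slider-crank, |v_piston| = rω|sinθ|·[1 + r cosθ/√(L² − r² sin²θ)].
With r = 0.0596 m, L = 0.2024 m, θ = 102.4°: the bracketed kinematic factor |dx/dθ| = 0.054367 m.
ω = v/|dx/dθ| = 6.26/0.054367 = 115.14 rad/s.
N = 60ω/(2π) = 1099.5 rpm.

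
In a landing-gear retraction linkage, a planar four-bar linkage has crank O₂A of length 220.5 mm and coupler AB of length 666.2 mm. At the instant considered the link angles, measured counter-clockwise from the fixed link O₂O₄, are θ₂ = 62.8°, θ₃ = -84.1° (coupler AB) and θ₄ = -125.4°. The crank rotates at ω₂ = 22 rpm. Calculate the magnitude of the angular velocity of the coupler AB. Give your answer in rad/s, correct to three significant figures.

ω₂ = 2.304 rad/s (from 22 rpm).
Differentiating the loop-closure r₂e^{iθ₂}+r₃e^{iθ₃}=r₁+r₄e^{iθ₄} gives r₂ω₂e^{iθ₂}+r₃ω₃e^{iθ₃}=r₄ω₄e^{iθ₄}.
Eliminating the other unknown: ω₃ = r₂ω₂ sin(θ₄−θ₂) / [r₃ sin(θ₃−θ₄)].
Numerator sine = +0.14263; denominator sine = +0.66000.
Result = 0.2205·2.304·(+0.14263) / (0.6662·(+0.66000)) = +0.16479 rad/s; magnitude 0.16479 rad/s.

0.165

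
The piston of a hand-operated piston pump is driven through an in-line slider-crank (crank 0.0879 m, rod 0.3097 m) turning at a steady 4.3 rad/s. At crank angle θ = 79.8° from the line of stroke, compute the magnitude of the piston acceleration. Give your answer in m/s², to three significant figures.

ω = 4.3 rad/s
x(θ) = r cosθ + √(L² − r² sin²θ); with ω constant, a = ω²·d²x/dθ².
d²x/dθ² = −r cosθ − r²(cos2θ)/√u − r⁴ sin²2θ/(4u^{3/2}),  u = L² − r² sin²θ = 0.08843 m².
Substituting r = 0.0879 m, L = 0.3097 m, θ = 79.8°: d²x/dθ² = +0.0087181 m.
a = ω²·d²x/dθ² = (4.3)²·(+0.0087181) = +0.1612 m/s²;  |a| = 0.1612 m/s².

0.161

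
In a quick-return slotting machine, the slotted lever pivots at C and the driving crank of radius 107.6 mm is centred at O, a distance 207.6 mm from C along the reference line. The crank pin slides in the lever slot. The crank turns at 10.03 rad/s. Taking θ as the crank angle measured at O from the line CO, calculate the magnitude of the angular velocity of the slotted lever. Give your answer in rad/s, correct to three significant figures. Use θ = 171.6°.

ω = 10.03 rad/s
Crank pin A relative to C: A = (d + r cosθ, r sinθ); lever angle φ = atan2(r sinθ, d + r cosθ).
Differentiating tanφ: φ̇ = rω(d cosθ + r)/(d² + r² + 2dr cosθ).
d² + r² + 2dr cosθ = |CA|² = 0.0104793 m²;  d cosθ + r = -0.097773 m.
|ω_lever| = |0.1076·10.03·-0.097773| / 0.0104793 = 10.069 rad/s.

10.1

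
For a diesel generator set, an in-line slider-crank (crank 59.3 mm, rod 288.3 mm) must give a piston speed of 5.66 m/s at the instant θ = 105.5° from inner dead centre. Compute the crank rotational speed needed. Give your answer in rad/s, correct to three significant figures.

105

For an in-line slider-crank, |v_piston| = rω|sinθ|·[1 + r cosθ/√(L² − r² sin²θ)].
With r = 0.0593 m, L = 0.2883 m, θ = 105.5°: the bracketed kinematic factor |dx/dθ| = 0.053939 m.
ω = v/|dx/dθ| = 5.66/0.053939 = 104.93 rad/s.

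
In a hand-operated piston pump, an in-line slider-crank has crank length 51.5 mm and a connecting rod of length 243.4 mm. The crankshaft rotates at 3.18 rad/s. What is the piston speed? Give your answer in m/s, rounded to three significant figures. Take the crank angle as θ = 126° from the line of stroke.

ω = 3.18 rad/s
For an in-line slider-crank, x = r cosθ + √(L² − r² sin²θ), so v = −rω sinθ·[1 + r cosθ/√(L² − r² sin²θ)].
With r = 0.0515 m, L = 0.2434 m, θ = 126°: √(L² − r² sin²θ) = 0.23981 m.
v = −0.0515·3.18·0.80902·[1 + 0.0515·-0.58779/0.23981] = -0.11577 m/s.
|v| = 0.11577 m/s.

0.116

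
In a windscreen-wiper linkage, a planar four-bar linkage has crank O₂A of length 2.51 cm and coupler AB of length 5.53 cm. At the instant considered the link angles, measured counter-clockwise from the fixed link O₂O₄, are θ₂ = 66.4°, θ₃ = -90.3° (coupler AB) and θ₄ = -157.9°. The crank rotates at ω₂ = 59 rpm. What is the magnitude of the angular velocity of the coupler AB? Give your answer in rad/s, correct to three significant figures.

ω₂ = 6.178 rad/s (from 59 rpm).
Differentiating the loop-closure r₂e^{iθ₂}+r₃e^{iθ₃}=r₁+r₄e^{iθ₄} gives r₂ω₂e^{iθ₂}+r₃ω₃e^{iθ₃}=r₄ω₄e^{iθ₄}.
Eliminating the other unknown: ω₃ = r₂ω₂ sin(θ₄−θ₂) / [r₃ sin(θ₃−θ₄)].
Numerator sine = +0.69842; denominator sine = +0.92455.
Result = 0.0251·6.178·(+0.69842) / (0.0553·(+0.92455)) = +2.1184 rad/s; magnitude 2.1184 rad/s.

2.12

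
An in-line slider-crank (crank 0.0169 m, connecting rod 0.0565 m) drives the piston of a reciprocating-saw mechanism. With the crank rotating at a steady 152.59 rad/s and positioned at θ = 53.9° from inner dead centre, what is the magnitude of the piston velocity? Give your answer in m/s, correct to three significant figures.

2.46

ω = 152.6 rad/s
For an in-line slider-crank, x = r cosθ + √(L² − r² sin²θ), so v = −rω sinθ·[1 + r cosθ/√(L² − r² sin²θ)].
With r = 0.0169 m, L = 0.0565 m, θ = 53.9°: √(L² − r² sin²θ) = 0.054825 m.
v = −0.0169·152.6·0.80799·[1 + 0.0169·0.58920/0.054825] = -2.4621 m/s.
|v| = 2.4621 m/s.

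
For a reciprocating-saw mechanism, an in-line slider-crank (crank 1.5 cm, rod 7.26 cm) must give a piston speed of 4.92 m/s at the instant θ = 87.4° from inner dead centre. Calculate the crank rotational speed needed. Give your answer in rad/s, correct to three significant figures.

For an in-line slider-crank, |v_piston| = rω|sinθ|·[1 + r cosθ/√(L² − r² sin²θ)].
With r = 0.015 m, L = 0.0726 m, θ = 87.4°: the bracketed kinematic factor |dx/dθ| = 0.015128 m.
ω = v/|dx/dθ| = 4.92/0.015128 = 325.22 rad/s.

325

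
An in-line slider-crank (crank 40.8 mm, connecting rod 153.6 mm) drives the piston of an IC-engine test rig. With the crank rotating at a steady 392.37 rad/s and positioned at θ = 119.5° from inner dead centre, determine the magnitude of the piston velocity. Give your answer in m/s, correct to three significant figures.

12.1

ω = 392.4 rad/s
For an in-line slider-crank, x = r cosθ + √(L² − r² sin²θ), so v = −rω sinθ·[1 + r cosθ/√(L² − r² sin²θ)].
With r = 0.0408 m, L = 0.1536 m, θ = 119.5°: √(L² − r² sin²θ) = 0.14944 m.
v = −0.0408·392.4·0.87036·[1 + 0.0408·-0.49242/0.14944] = -12.06 m/s.
|v| = 12.06 m/s.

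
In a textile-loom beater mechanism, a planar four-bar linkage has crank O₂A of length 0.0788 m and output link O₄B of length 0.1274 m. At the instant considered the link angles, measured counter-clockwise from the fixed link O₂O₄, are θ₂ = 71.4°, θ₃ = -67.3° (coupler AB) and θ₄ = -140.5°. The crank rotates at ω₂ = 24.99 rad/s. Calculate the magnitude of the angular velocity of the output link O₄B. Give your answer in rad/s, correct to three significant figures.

10.7

ω₂ = 24.99 rad/s
Differentiating the loop-closure r₂e^{iθ₂}+r₃e^{iθ₃}=r₁+r₄e^{iθ₄} gives r₂ω₂e^{iθ₂}+r₃ω₃e^{iθ₃}=r₄ω₄e^{iθ₄}.
Eliminating the other unknown: ω₄ = r₂ω₂ sin(θ₂−θ₃) / [r₄ sin(θ₄−θ₃)].
Numerator sine = +0.66000; denominator sine = -0.95732.
Result = 0.0788·24.99·(+0.66000) / (0.1274·(-0.95732)) = -10.656 rad/s; magnitude 10.656 rad/s.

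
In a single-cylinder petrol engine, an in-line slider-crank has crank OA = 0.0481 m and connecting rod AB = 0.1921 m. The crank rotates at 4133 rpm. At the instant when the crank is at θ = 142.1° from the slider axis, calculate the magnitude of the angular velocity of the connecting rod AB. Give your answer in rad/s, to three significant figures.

ω = 432.8 rad/s (converted from 4133 rpm).
The rod makes angle φ with the slider axis where L sinφ = r sinθ; differentiating, L cosφ·φ̇ = r ω cosθ.
L cosφ = √(L² − r² sin²θ) = 0.18981 m.
|ω_rod| = r ω |cosθ| / √(L² − r² sin²θ) = 0.0481·432.8·0.78908/0.18981 = 86.543 rad/s.

86.5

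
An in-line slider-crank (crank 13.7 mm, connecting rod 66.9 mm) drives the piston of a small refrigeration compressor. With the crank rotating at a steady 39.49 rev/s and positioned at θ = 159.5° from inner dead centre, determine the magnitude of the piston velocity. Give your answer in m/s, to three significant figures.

ω = 2π·39.5 = 248.1 rad/s
For an in-line slider-crank, x = r cosθ + √(L² − r² sin²θ), so v = −rω sinθ·[1 + r cosθ/√(L² − r² sin²θ)].
With r = 0.0137 m, L = 0.0669 m, θ = 159.5°: √(L² − r² sin²θ) = 0.066728 m.
v = −0.0137·248.1·0.35021·[1 + 0.0137·-0.93667/0.066728] = -0.96152 m/s.
|v| = 0.96152 m/s.

0.962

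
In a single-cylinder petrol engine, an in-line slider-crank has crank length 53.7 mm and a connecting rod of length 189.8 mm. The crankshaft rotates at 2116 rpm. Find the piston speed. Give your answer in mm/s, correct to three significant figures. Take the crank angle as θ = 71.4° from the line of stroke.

12300

ω = 2π·2116/60 = 221.6 rad/s
For an in-line slider-crank, x = r cosθ + √(L² − r² sin²θ), so v = −rω sinθ·[1 + r cosθ/√(L² − r² sin²θ)].
With r = 0.0537 m, L = 0.1898 m, θ = 71.4°: √(L² − r² sin²θ) = 0.18285 m.
v = −0.0537·221.6·0.94777·[1 + 0.0537·0.31896/0.18285] = -12.334 m/s.
|v| = 12.334 m/s = 12334 mm/s.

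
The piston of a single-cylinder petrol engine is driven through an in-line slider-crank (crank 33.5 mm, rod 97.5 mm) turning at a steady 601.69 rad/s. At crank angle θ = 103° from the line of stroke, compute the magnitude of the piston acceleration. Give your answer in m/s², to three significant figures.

6670

ω = 601.7 rad/s
x(θ) = r cosθ + √(L² − r² sin²θ); with ω constant, a = ω²·d²x/dθ².
d²x/dθ² = −r cosθ − r²(cos2θ)/√u − r⁴ sin²2θ/(4u^{3/2}),  u = L² − r² sin²θ = 0.00844079 m².
Substituting r = 0.0335 m, L = 0.0975 m, θ = 103°: d²x/dθ² = +0.018437 m.
a = ω²·d²x/dθ² = (601.7)²·(+0.018437) = +6674.7 m/s²;  |a| = 6674.7 m/s².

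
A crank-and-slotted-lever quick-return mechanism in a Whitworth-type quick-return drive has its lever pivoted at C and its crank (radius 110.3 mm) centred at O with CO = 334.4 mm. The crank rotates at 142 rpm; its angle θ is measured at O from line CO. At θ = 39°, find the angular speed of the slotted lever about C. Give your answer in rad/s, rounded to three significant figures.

ω = 14.87 rad/s (from 142 rpm).
Crank pin A relative to C: A = (d + r cosθ, r sinθ); lever angle φ = atan2(r sinθ, d + r cosθ).
Differentiating tanφ: φ̇ = rω(d cosθ + r)/(d² + r² + 2dr cosθ).
d² + r² + 2dr cosθ = |CA|² = 0.181318 m²;  d cosθ + r = +0.37018 m.
|ω_lever| = |0.1103·14.87·+0.37018| / 0.181318 = 3.3486 rad/s.

3.35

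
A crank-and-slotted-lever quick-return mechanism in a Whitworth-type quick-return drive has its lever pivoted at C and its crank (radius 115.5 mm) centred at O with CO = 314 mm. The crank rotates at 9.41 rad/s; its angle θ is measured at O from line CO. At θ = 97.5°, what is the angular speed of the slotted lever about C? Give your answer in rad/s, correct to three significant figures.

0.790

ω = 9.41 rad/s
Crank pin A relative to C: A = (d + r cosθ, r sinθ); lever angle φ = atan2(r sinθ, d + r cosθ).
Differentiating tanφ: φ̇ = rω(d cosθ + r)/(d² + r² + 2dr cosθ).
d² + r² + 2dr cosθ = |CA|² = 0.102469 m²;  d cosθ + r = +0.074515 m.
|ω_lever| = |0.1155·9.41·+0.074515| / 0.102469 = 0.79036 rad/s.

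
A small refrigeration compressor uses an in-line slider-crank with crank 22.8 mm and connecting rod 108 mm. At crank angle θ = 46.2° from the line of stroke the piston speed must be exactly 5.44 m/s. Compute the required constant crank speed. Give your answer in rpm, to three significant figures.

For an in-line slider-crank, |v_piston| = rω|sinθ|·[1 + r cosθ/√(L² − r² sin²θ)].
With r = 0.0228 m, L = 0.108 m, θ = 46.2°: the bracketed kinematic factor |dx/dθ| = 0.018889 m.
ω = v/|dx/dθ| = 5.44/0.018889 = 288 rad/s.
N = 60ω/(2π) = 2750.2 rpm.

2750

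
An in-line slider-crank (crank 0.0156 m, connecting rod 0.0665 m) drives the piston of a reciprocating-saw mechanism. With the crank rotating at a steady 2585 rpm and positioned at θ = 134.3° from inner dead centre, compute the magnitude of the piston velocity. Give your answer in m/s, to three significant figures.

2.52

ω = 2π·2585/60 = 270.7 rad/s
For an in-line slider-crank, x = r cosθ + √(L² − r² sin²θ), so v = −rω sinθ·[1 + r cosθ/√(L² − r² sin²θ)].
With r = 0.0156 m, L = 0.0665 m, θ = 134.3°: √(L² − r² sin²θ) = 0.065556 m.
v = −0.0156·270.7·0.71569·[1 + 0.0156·-0.69842/0.065556] = -2.52 m/s.
|v| = 2.52 m/s.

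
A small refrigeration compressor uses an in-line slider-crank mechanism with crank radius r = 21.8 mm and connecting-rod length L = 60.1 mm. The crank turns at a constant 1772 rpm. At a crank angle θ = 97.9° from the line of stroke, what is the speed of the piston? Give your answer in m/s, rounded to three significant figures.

3.79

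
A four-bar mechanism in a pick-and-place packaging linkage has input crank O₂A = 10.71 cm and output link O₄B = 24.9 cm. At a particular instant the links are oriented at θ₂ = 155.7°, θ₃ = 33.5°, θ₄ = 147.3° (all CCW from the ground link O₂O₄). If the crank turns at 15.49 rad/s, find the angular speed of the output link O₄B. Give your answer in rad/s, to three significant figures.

ω₂ = 15.49 rad/s
Differentiating the loop-closure r₂e^{iθ₂}+r₃e^{iθ₃}=r₁+r₄e^{iθ₄} gives r₂ω₂e^{iθ₂}+r₃ω₃e^{iθ₃}=r₄ω₄e^{iθ₄}.
Eliminating the other unknown: ω₄ = r₂ω₂ sin(θ₂−θ₃) / [r₄ sin(θ₄−θ₃)].
Numerator sine = +0.84619; denominator sine = +0.91496.
Result = 0.1071·15.49·(+0.84619) / (0.249·(+0.91496)) = +6.1618 rad/s; magnitude 6.1618 rad/s.

6.16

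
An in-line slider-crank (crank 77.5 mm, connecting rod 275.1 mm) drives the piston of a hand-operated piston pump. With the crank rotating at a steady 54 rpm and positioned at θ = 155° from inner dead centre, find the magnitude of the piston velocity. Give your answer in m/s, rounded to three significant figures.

0.138

ω = 2π·54/60 = 5.655 rad/s
For an in-line slider-crank, x = r cosθ + √(L² − r² sin²θ), so v = −rω sinθ·[1 + r cosθ/√(L² − r² sin²θ)].
With r = 0.0775 m, L = 0.2751 m, θ = 155°: √(L² − r² sin²θ) = 0.27314 m.
v = −0.0775·5.655·0.42262·[1 + 0.0775·-0.90631/0.27314] = -0.13759 m/s.
|v| = 0.13759 m/s.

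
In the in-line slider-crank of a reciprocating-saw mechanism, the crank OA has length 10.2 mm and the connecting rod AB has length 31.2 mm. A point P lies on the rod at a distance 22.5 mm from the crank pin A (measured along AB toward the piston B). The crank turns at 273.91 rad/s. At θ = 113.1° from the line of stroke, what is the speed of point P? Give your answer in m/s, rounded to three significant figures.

2.34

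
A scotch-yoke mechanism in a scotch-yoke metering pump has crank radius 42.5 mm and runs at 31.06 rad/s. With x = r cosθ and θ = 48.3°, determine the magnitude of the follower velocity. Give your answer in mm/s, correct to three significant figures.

986

ω = 31.06 rad/s
x = r cosθ ⇒ ẋ = −rω sinθ.
|v| = rω|sinθ| = 0.0425·31.06·|sin 48.3°| = 0.9856 m/s = 985.6 mm/s.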